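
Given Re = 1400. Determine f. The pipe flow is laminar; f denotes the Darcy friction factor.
Formula: f = \frac{64}{Re}
f = 64/1400 = 0.04571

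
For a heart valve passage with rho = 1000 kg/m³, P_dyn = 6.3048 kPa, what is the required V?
Formula: P_{dyn} = \frac{1}{2} \rho V^2
Substituting knowns: 6.3048 = 0.5·1000·V²/1000
Solving for V: V = √(2·(6.3048·1000)/1000) = 3.551 m/s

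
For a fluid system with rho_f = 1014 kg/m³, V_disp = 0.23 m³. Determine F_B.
Formula: F_B = \rho_f g V_{disp}
F_B = 1014·9.81·0.23 = 2288 N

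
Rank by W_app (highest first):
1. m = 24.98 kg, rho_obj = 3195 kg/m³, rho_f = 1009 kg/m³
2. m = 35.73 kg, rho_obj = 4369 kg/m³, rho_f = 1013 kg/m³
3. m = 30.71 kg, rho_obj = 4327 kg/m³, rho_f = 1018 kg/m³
Case 1: W_app = 167.7 N
Case 2: W_app = 269.2 N
Case 3: W_app = 230.4 N
Ranking (highest first): 2, 3, 1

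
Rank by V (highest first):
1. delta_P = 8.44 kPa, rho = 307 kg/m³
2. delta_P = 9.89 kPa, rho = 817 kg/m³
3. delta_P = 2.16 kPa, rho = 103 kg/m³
Case 1: V = 7.415 m/s
Case 2: V = 4.92 m/s
Case 3: V = 6.476 m/s
Ranking (highest first): 1, 3, 2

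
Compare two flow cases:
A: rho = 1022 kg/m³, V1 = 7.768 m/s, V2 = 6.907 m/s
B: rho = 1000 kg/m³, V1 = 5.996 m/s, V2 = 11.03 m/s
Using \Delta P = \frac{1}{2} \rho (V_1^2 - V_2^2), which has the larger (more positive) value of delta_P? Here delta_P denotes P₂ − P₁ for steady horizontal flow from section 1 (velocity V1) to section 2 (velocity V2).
delta_P(A) = 6.457 kPa, delta_P(B) = -42.85 kPa. Answer: A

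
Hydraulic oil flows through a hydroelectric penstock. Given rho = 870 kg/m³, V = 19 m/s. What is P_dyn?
Formula: P_{dyn} = \frac{1}{2} \rho V^2
P_dyn = 0.5·870·19²/1000 = 157 kPa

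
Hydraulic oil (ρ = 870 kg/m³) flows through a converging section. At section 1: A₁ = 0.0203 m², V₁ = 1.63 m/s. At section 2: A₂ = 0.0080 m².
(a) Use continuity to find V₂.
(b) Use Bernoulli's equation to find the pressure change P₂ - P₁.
(a) Continuity: A₁V₁=A₂V₂ -> V₂=A₁V₁/A₂=0.0203*1.63/0.0080=4.14 m/s
(b) Bernoulli: P₂-P₁=0.5*rho*(V₁^2-V₂^2)/1000=0.5*870*(1.63^2-4.14^2)/1000=-6.3 kPa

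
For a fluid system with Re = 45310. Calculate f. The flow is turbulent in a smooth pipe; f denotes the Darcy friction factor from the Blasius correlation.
Formula: f = \frac{0.316}{Re^{0.25}}
f = 0.316/45310^0.25 = 0.02166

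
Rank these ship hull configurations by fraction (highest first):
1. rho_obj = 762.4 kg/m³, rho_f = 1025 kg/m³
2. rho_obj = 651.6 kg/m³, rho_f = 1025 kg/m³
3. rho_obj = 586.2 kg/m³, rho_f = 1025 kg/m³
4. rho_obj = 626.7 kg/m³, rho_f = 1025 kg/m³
Case 1: fraction = 0.7438
Case 2: fraction = 0.6357
Case 3: fraction = 0.5719
Case 4: fraction = 0.6114
Ranking (highest first): 1, 2, 4, 3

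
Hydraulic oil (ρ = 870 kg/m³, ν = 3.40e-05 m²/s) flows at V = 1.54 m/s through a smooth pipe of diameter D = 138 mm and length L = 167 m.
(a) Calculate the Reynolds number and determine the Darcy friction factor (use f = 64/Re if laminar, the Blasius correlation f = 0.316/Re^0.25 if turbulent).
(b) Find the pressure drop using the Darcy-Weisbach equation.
(a) Re = V·D/ν = 1.54·0.138/3.40e-05 = 6250.6 → turbulent (Re > 4000); f = 0.316/Re^0.25 = 0.316/6250.6^0.25 = 0.035539
(b) Darcy-Weisbach: ΔP = f·(L/D)·½ρV²/1000 = 0.035539·(167/0.138)·½·870·1.54²/1000 = 44.37 kPa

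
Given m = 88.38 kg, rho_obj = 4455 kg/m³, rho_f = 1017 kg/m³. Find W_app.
Formula: W_{app} = mg\left(1 - \frac{\rho_f}{\rho_{obj}}\right)
W_app = 88.38·9.81·(1 − 1017/4455) = 669.1 N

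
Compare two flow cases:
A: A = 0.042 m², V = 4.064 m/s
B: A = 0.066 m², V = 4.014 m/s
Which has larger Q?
Q(A) = 170.7 L/s, Q(B) = 264.9 L/s. Answer: B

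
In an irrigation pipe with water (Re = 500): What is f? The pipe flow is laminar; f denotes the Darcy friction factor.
Formula: f = \frac{64}{Re}
f = 64/500 = 0.128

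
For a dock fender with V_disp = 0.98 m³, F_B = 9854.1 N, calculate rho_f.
Formula: F_B = \rho_f g V_{disp}
Substituting knowns: 9854.1 = rho_f·9.81·0.98
Solving for rho_f: rho_f = 9854.1/(9.81·0.98) = 1025 kg/m³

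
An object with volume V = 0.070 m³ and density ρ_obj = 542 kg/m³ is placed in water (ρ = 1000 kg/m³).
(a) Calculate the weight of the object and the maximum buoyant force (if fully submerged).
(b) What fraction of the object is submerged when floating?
(a) W=rho_obj*g*V=542*9.81*0.070=372.2 N; F_B(max)=rho*g*V=1000*9.81*0.070=686.7 N
(b) Floating fraction=rho_obj/rho=542/1000=0.542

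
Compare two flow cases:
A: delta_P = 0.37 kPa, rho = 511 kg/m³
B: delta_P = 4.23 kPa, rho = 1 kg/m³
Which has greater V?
V(A) = 1.203 m/s, V(B) = 91.98 m/s. Answer: B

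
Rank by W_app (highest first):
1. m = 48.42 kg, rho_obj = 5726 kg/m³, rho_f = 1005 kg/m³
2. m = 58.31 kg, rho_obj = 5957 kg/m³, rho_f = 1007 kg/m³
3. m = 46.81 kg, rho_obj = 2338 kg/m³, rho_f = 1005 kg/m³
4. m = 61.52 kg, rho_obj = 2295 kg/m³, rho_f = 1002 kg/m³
Case 1: W_app = 391.6 N
Case 2: W_app = 475.3 N
Case 3: W_app = 261.8 N
Case 4: W_app = 340 N
Ranking (highest first): 2, 1, 4, 3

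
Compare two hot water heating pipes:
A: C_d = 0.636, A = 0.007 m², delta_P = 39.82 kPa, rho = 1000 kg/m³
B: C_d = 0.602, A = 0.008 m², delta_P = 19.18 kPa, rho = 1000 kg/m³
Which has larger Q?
Q(A) = 39.73 L/s, Q(B) = 29.83 L/s. Answer: A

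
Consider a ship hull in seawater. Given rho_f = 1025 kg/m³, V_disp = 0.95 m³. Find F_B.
Formula: F_B = \rho_f g V_{disp}
F_B = 1025·9.81·0.95 = 9552 N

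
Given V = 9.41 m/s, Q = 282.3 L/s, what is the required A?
Formula: Q = A V
Substituting knowns: 282.3 = A·9.41·1000
Solving for A: A = (282.3/1000)/9.41 = 0.03 m²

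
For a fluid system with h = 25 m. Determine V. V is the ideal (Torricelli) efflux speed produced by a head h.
Formula: V = \sqrt{2 g h}
V = √(2·9.81·25) = 22.15 m/s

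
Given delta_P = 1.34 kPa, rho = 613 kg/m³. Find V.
Formula: V = \sqrt{\frac{2 \Delta P}{\rho}}
V = √(2·(1.34·1000)/613) = 2.091 m/s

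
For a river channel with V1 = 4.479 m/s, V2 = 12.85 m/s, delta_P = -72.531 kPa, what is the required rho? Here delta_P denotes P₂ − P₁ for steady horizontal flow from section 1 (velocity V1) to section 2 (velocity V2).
Formula: \Delta P = \frac{1}{2} \rho (V_1^2 - V_2^2)
Substituting knowns: -72.531 = 0.5·rho·(4.479² − 12.85²)/1000
Solving for rho: rho = 2·(-72.531·1000)/(4.479² − 12.85²) = 1000 kg/m³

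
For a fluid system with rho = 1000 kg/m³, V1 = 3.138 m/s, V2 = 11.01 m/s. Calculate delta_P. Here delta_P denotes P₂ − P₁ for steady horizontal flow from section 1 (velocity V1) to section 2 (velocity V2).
Formula: \Delta P = \frac{1}{2} \rho (V_1^2 - V_2^2)
delta_P = 0.5·1000·(3.138² − 11.01²)/1000 = -55.69 kPa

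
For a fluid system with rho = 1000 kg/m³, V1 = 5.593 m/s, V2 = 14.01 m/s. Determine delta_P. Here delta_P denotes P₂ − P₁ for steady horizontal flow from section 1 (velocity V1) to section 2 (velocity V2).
Formula: \Delta P = \frac{1}{2} \rho (V_1^2 - V_2^2)
delta_P = 0.5·1000·(5.593² − 14.01²)/1000 = -82.5 kPa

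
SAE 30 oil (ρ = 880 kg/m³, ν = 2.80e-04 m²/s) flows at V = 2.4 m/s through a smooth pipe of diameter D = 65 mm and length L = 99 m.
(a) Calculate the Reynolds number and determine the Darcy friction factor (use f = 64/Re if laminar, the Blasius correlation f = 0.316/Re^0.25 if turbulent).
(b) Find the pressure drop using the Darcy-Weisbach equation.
(a) Re = V·D/ν = 2.4·0.065/2.80e-04 = 557.14 → laminar (Re < 2300); f = 64/Re = 64/557.14 = 0.11487
(b) Darcy-Weisbach: ΔP = f·(L/D)·½ρV²/1000 = 0.11487·(99/0.065)·½·880·2.4²/1000 = 443.4 kPa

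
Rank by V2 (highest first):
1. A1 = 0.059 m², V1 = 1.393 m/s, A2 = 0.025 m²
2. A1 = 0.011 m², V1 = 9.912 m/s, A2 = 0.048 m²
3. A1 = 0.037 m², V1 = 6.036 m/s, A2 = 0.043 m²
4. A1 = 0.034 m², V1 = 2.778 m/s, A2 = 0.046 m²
Case 1: V2 = 3.287 m/s
Case 2: V2 = 2.272 m/s
Case 3: V2 = 5.194 m/s
Case 4: V2 = 2.053 m/s
Ranking (highest first): 3, 1, 2, 4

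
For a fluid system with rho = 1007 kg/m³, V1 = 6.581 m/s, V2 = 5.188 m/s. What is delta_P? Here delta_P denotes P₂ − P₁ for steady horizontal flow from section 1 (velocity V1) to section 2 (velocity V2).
Formula: \Delta P = \frac{1}{2} \rho (V_1^2 - V_2^2)
delta_P = 0.5·1007·(6.581² − 5.188²)/1000 = 8.254 kPa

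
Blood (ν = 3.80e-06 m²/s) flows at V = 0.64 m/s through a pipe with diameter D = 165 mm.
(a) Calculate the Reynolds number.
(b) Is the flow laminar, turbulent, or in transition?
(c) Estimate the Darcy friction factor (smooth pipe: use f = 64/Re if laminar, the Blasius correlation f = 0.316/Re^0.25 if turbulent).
(a) Re = V·D/ν = 0.64·0.165/3.80e-06 = 27789
(b) Flow regime: turbulent (Re > 4000)
(c) Friction factor: f = 0.316/Re^0.25 = 0.316/27789^0.25 = 0.02447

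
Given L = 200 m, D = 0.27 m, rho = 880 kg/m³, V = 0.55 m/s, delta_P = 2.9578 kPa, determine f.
Formula: \Delta P = f \frac{L}{D} \frac{\rho V^2}{2}
Substituting knowns: 2.9578 = f·(200/0.27)·0.5·880·0.55²/1000
Solving for f: f = (2.9578·1000)/((200/0.27)·0.5·880·0.55²) = 0.03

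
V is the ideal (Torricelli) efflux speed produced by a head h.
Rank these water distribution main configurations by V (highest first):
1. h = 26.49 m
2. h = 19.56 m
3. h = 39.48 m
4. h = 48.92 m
Case 1: V = 22.8 m/s
Case 2: V = 19.59 m/s
Case 3: V = 27.83 m/s
Case 4: V = 30.98 m/s
Ranking (highest first): 4, 3, 1, 2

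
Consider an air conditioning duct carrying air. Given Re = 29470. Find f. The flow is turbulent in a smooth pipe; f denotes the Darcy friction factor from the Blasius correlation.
Formula: f = \frac{0.316}{Re^{0.25}}
f = 0.316/29470^0.25 = 0.02412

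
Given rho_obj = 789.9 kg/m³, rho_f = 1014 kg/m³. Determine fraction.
Formula: f_{sub} = \frac{\rho_{obj}}{\rho_f}
fraction = 789.9/1014 = 0.779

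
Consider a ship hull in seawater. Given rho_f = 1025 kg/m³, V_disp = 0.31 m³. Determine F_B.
Formula: F_B = \rho_f g V_{disp}
F_B = 1025·9.81·0.31 = 3117 N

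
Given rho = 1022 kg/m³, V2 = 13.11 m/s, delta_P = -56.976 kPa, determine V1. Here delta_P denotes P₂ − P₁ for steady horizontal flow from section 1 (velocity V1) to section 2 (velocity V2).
Formula: \Delta P = \frac{1}{2} \rho (V_1^2 - V_2^2)
Substituting knowns: -56.976 = 0.5·1022·(V1² − 13.11²)/1000
Solving for V1: V1 = √(13.11² + 2·(-56.976·1000)/1022) = 7.77 m/s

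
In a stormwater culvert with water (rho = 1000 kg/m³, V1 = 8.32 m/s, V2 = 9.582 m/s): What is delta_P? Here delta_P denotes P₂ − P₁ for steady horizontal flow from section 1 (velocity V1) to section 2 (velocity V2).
Formula: \Delta P = \frac{1}{2} \rho (V_1^2 - V_2^2)
delta_P = 0.5·1000·(8.32² − 9.582²)/1000 = -11.3 kPa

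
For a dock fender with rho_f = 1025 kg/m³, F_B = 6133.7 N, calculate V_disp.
Formula: F_B = \rho_f g V_{disp}
Substituting knowns: 6133.7 = 1025·9.81·V_disp
Solving for V_disp: V_disp = 6133.7/(1025·9.81) = 0.61 m³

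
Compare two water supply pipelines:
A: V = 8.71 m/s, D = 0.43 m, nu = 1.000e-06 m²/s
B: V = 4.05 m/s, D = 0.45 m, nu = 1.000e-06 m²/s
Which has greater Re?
Re(A) = 3.745e+06, Re(B) = 1.822e+06. Answer: A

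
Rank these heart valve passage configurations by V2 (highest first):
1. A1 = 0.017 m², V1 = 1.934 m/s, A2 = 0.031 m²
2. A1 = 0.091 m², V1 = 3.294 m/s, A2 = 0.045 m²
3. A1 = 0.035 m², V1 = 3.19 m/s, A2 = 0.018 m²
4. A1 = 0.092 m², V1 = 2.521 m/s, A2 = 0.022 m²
Case 1: V2 = 1.061 m/s
Case 2: V2 = 6.661 m/s
Case 3: V2 = 6.203 m/s
Case 4: V2 = 10.54 m/s
Ranking (highest first): 4, 2, 3, 1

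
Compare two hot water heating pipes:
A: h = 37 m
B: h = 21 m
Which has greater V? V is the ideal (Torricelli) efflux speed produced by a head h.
V(A) = 26.94 m/s, V(B) = 20.3 m/s. Answer: A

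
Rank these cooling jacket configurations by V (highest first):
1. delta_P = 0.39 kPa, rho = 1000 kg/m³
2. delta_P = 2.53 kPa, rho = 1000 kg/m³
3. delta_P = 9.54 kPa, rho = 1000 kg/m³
Case 1: V = 0.8832 m/s
Case 2: V = 2.249 m/s
Case 3: V = 4.368 m/s
Ranking (highest first): 3, 2, 1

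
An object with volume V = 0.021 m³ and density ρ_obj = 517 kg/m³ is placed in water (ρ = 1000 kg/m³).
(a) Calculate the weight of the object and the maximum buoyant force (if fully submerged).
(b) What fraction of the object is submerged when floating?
(a) W=rho_obj*g*V=517*9.81*0.021=106.5 N; F_B(max)=rho*g*V=1000*9.81*0.021=206.0 N
(b) Floating fraction=rho_obj/rho=517/1000=0.517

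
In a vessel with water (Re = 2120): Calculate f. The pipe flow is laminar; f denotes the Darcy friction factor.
Formula: f = \frac{64}{Re}
f = 64/2120 = 0.03019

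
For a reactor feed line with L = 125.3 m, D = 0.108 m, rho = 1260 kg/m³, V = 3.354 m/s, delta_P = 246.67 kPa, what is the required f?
Formula: \Delta P = f \frac{L}{D} \frac{\rho V^2}{2}
Substituting knowns: 246.67 = f·(125.3/0.108)·0.5·1260·3.354²/1000
Solving for f: f = (246.67·1000)/((125.3/0.108)·0.5·1260·3.354²) = 0.03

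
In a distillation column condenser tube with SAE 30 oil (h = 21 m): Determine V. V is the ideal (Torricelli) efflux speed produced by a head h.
Formula: V = \sqrt{2 g h}
V = √(2·9.81·21) = 20.3 m/s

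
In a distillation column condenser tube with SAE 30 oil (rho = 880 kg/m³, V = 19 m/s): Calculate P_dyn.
Formula: P_{dyn} = \frac{1}{2} \rho V^2
P_dyn = 0.5·880·19²/1000 = 158.8 kPa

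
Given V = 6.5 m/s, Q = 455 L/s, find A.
Formula: Q = A V
Substituting knowns: 455 = A·6.5·1000
Solving for A: A = (455/1000)/6.5 = 0.07 m²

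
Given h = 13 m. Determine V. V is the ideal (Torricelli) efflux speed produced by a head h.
Formula: V = \sqrt{2 g h}
V = √(2·9.81·13) = 15.97 m/s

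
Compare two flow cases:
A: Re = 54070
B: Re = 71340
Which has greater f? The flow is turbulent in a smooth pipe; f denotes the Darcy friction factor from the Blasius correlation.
f(A) = 0.02072, f(B) = 0.01934. Answer: A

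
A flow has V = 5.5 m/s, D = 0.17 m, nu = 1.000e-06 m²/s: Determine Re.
Formula: Re = \frac{V D}{\nu}
Re = 5.5·0.17/1.000e-06 = 935000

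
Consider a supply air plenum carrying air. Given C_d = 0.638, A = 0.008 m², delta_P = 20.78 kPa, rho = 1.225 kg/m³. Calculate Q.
Formula: Q = C_d A \sqrt{\frac{2 \Delta P}{\rho}}
Q = 0.638·0.008·√(2·(20.78·1000)/1.225)·1000 = 940.1 L/s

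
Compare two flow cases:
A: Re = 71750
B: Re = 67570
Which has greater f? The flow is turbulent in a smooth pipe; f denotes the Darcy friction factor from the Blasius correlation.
f(A) = 0.01931, f(B) = 0.0196. Answer: B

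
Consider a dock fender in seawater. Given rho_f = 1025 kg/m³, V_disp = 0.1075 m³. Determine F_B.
Formula: F_B = \rho_f g V_{disp}
F_B = 1025·9.81·0.1075 = 1081 N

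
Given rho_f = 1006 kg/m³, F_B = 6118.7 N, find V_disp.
Formula: F_B = \rho_f g V_{disp}
Substituting knowns: 6118.7 = 1006·9.81·V_disp
Solving for V_disp: V_disp = 6118.7/(1006·9.81) = 0.62 m³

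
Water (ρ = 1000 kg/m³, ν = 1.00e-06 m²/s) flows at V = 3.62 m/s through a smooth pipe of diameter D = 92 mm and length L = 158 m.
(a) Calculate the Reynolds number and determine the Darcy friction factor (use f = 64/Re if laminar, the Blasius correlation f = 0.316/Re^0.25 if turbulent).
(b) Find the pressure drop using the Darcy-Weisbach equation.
(a) Re = V·D/ν = 3.62·0.092/1.00e-06 = 333040 → turbulent (Re > 4000); f = 0.316/Re^0.25 = 0.316/333040^0.25 = 0.013154 (Blasius is strictly valid for Re ≲ 1e5; used here as the smooth-pipe estimate the problem specifies)
(b) Darcy-Weisbach: ΔP = f·(L/D)·½ρV²/1000 = 0.013154·(158/0.092)·½·1000·3.62²/1000 = 148 kPa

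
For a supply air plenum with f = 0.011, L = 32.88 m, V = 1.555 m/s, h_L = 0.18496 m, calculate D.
Formula: h_L = f \frac{L}{D} \frac{V^2}{2g}
Substituting knowns: 0.18496 = 0.011·(32.88/D)·1.555²/(2·9.81)
Solving for D: D = 0.011·32.88·1.555²/(2·9.81·0.18496) = 0.241 m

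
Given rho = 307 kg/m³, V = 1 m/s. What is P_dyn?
Formula: P_{dyn} = \frac{1}{2} \rho V^2
P_dyn = 0.5·307·1²/1000 = 0.1535 kPa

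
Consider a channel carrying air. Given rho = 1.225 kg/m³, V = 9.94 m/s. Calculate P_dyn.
Formula: P_{dyn} = \frac{1}{2} \rho V^2
P_dyn = 0.5·1.225·9.94²/1000 = 0.06052 kPa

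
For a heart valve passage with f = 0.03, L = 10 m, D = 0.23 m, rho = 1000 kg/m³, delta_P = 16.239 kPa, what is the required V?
Formula: \Delta P = f \frac{L}{D} \frac{\rho V^2}{2}
Substituting knowns: 16.239 = 0.03·(10/0.23)·0.5·1000·V²/1000
Solving for V: V = √((16.239·1000)/(0.03·(10/0.23)·0.5·1000)) = 4.99 m/s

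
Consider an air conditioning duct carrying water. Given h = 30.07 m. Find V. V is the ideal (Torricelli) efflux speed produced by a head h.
Formula: V = \sqrt{2 g h}
V = √(2·9.81·30.07) = 24.29 m/s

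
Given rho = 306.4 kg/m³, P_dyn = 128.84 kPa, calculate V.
Formula: P_{dyn} = \frac{1}{2} \rho V^2
Substituting knowns: 128.84 = 0.5·306.4·V²/1000
Solving for V: V = √(2·(128.84·1000)/306.4) = 29 m/s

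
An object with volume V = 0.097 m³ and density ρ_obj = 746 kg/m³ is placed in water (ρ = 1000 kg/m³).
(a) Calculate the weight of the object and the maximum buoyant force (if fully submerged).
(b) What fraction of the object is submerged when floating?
(a) W=rho_obj*g*V=746*9.81*0.097=709.9 N; F_B(max)=rho*g*V=1000*9.81*0.097=951.6 N
(b) Floating fraction=rho_obj/rho=746/1000=0.746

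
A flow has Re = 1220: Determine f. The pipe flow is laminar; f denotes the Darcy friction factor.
Formula: f = \frac{64}{Re}
f = 64/1220 = 0.05246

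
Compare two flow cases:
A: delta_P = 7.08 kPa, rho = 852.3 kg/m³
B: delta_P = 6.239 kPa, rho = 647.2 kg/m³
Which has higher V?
V(A) = 4.076 m/s, V(B) = 4.391 m/s. Answer: B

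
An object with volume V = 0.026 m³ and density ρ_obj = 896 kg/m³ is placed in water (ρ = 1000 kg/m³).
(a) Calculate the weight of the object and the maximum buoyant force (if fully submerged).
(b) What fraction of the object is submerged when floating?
(a) W=rho_obj*g*V=896*9.81*0.026=228.5 N; F_B(max)=rho*g*V=1000*9.81*0.026=255.1 N
(b) Floating fraction=rho_obj/rho=896/1000=0.896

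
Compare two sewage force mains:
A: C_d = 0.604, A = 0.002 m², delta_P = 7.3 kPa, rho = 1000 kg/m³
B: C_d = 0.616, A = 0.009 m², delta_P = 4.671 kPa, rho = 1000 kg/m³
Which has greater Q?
Q(A) = 4.616 L/s, Q(B) = 16.95 L/s. Answer: B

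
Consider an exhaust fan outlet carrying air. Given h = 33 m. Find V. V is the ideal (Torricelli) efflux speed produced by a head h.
Formula: V = \sqrt{2 g h}
V = √(2·9.81·33) = 25.45 m/s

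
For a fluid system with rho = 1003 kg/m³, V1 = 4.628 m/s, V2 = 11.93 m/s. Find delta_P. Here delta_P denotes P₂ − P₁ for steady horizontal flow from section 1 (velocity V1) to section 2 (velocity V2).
Formula: \Delta P = \frac{1}{2} \rho (V_1^2 - V_2^2)
delta_P = 0.5·1003·(4.628² − 11.93²)/1000 = -60.63 kPa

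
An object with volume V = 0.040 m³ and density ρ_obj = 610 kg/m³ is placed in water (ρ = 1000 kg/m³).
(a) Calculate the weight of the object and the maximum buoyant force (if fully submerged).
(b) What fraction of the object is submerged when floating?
(a) W=rho_obj*g*V=610*9.81*0.040=239.4 N; F_B(max)=rho*g*V=1000*9.81*0.040=392.4 N
(b) Floating fraction=rho_obj/rho=610/1000=0.610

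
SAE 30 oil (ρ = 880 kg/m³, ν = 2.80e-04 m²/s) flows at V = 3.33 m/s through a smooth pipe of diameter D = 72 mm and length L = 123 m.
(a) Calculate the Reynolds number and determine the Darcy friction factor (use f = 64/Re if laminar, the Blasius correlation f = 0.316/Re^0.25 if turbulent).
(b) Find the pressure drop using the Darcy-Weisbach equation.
(a) Re = V·D/ν = 3.33·0.072/2.80e-04 = 856.29 → laminar (Re < 2300); f = 64/Re = 64/856.29 = 0.074741
(b) Darcy-Weisbach: ΔP = f·(L/D)·½ρV²/1000 = 0.074741·(123/0.072)·½·880·3.33²/1000 = 623 kPa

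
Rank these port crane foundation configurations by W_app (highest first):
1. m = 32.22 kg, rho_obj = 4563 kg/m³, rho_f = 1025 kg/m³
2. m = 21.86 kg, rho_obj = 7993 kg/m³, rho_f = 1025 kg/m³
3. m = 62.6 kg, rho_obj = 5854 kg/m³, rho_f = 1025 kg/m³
Case 1: W_app = 245.1 N
Case 2: W_app = 186.9 N
Case 3: W_app = 506.6 N
Ranking (highest first): 3, 1, 2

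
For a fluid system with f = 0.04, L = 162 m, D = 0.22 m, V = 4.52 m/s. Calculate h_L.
Formula: h_L = f \frac{L}{D} \frac{V^2}{2g}
h_L = 0.04·(162/0.22)·4.52²/(2·9.81) = 30.67 m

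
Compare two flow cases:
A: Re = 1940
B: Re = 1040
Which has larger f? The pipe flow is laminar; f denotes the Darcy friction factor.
f(A) = 0.03299, f(B) = 0.06154. Answer: B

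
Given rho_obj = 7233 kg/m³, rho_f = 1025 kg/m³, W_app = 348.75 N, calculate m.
Formula: W_{app} = mg\left(1 - \frac{\rho_f}{\rho_{obj}}\right)
Substituting knowns: 348.75 = m·9.81·(1 − 1025/7233)
Solving for m: m = 348.75/(9.81·(1 − 1025/7233)) = 41.42 kg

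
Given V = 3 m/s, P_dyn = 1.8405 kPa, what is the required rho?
Formula: P_{dyn} = \frac{1}{2} \rho V^2
Substituting knowns: 1.8405 = 0.5·rho·3²/1000
Solving for rho: rho = 2·(1.8405·1000)/3² = 409 kg/m³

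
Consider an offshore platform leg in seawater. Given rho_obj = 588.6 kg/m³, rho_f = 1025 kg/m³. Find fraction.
Formula: f_{sub} = \frac{\rho_{obj}}{\rho_f}
fraction = 588.6/1025 = 0.5742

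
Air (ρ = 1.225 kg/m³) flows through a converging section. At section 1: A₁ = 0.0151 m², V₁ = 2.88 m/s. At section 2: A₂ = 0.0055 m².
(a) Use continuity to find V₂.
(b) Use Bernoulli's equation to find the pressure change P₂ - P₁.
(a) Continuity: A₁V₁=A₂V₂ -> V₂=A₁V₁/A₂=0.0151*2.88/0.0055=7.91 m/s
(b) Bernoulli: P₂-P₁=0.5*rho*(V₁^2-V₂^2)/1000=0.5*1.225*(2.88^2-7.91^2)/1000=-0.03324 kPa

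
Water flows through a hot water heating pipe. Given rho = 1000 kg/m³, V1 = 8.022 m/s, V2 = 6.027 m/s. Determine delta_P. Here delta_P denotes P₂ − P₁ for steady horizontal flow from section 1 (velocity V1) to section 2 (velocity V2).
Formula: \Delta P = \frac{1}{2} \rho (V_1^2 - V_2^2)
delta_P = 0.5·1000·(8.022² − 6.027²)/1000 = 14.01 kPa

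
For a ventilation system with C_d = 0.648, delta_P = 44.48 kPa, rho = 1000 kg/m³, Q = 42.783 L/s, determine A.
Formula: Q = C_d A \sqrt{\frac{2 \Delta P}{\rho}}
Substituting knowns: 42.783 = 0.648·A·√(2·(44.48·1000)/1000)·1000
Solving for A: A = (42.783/1000)/(0.648·√(2·(44.48·1000)/1000)) = 0.007 m²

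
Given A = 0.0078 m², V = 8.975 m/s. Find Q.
Formula: Q = A V
Q = 0.0078·8.975·1000 = 70 L/s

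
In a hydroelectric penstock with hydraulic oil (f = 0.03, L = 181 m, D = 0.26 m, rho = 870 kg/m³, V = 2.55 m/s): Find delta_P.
Formula: \Delta P = f \frac{L}{D} \frac{\rho V^2}{2}
delta_P = 0.03·(181/0.26)·0.5·870·2.55²/1000 = 59.07 kPa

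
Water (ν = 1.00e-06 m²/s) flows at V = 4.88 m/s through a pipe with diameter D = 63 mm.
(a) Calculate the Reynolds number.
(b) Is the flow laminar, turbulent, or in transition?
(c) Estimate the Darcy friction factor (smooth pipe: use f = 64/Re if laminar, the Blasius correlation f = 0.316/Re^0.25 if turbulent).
(a) Re = V·D/ν = 4.88·0.063/1.00e-06 = 307440
(b) Flow regime: turbulent (Re > 4000)
(c) Friction factor: f = 0.316/Re^0.25 = 0.316/307440^0.25 = 0.01342 (Blasius is strictly valid for Re ≲ 1e5; used here as the smooth-pipe estimate the problem specifies)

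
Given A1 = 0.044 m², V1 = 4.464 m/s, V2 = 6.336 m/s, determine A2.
Formula: V_2 = \frac{A_1 V_1}{A_2}
Substituting knowns: 6.336 = 0.044·4.464/A2
Solving for A2: A2 = 0.044·4.464/6.336 = 0.031 m²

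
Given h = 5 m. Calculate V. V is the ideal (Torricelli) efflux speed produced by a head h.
Formula: V = \sqrt{2 g h}
V = √(2·9.81·5) = 9.905 m/s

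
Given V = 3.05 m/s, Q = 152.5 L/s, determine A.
Formula: Q = A V
Substituting knowns: 152.5 = A·3.05·1000
Solving for A: A = (152.5/1000)/3.05 = 0.05 m²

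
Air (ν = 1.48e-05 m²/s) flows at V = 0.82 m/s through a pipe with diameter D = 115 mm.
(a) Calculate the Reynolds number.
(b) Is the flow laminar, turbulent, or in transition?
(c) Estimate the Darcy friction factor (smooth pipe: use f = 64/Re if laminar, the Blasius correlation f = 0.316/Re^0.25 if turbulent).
(a) Re = V·D/ν = 0.82·0.115/1.48e-05 = 6371.6
(b) Flow regime: turbulent (Re > 4000)
(c) Friction factor: f = 0.316/Re^0.25 = 0.316/6371.6^0.25 = 0.03537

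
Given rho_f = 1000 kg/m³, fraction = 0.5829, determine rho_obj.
Formula: f_{sub} = \frac{\rho_{obj}}{\rho_f}
Substituting knowns: 0.5829 = rho_obj/1000
Solving for rho_obj: rho_obj = 0.5829·1000 = 582.9 kg/m³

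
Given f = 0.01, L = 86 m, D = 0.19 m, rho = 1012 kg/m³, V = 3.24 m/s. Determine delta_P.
Formula: \Delta P = f \frac{L}{D} \frac{\rho V^2}{2}
delta_P = 0.01·(86/0.19)·0.5·1012·3.24²/1000 = 24.04 kPa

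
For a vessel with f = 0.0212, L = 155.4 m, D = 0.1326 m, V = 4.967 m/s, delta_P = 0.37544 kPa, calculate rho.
Formula: \Delta P = f \frac{L}{D} \frac{\rho V^2}{2}
Substituting knowns: 0.37544 = 0.0212·(155.4/0.1326)·0.5·rho·4.967²/1000
Solving for rho: rho = (0.37544·1000)/(0.0212·(155.4/0.1326)·0.5·4.967²) = 1.225 kg/m³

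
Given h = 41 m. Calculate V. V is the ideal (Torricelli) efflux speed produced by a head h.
Formula: V = \sqrt{2 g h}
V = √(2·9.81·41) = 28.36 m/s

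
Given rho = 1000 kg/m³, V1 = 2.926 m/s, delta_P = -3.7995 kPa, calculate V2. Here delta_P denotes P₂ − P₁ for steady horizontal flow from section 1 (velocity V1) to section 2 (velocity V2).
Formula: \Delta P = \frac{1}{2} \rho (V_1^2 - V_2^2)
Substituting knowns: -3.7995 = 0.5·1000·(2.926² − V2²)/1000
Solving for V2: V2 = √(2.926² − 2·(-3.7995·1000)/1000) = 4.02 m/s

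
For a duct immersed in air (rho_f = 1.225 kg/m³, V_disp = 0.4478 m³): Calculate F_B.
Formula: F_B = \rho_f g V_{disp}
F_B = 1.225·9.81·0.4478 = 5.381 N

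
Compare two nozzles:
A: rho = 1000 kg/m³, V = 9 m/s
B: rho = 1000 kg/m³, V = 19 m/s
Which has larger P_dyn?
P_dyn(A) = 40.5 kPa, P_dyn(B) = 180.5 kPa. Answer: B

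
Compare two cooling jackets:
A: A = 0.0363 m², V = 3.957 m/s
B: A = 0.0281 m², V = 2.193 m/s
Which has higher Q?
Q(A) = 143.6 L/s, Q(B) = 61.62 L/s. Answer: A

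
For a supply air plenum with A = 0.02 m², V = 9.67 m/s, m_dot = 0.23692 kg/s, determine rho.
Formula: \dot{m} = \rho A V
Substituting knowns: 0.23692 = rho·0.02·9.67
Solving for rho: rho = 0.23692/(0.02·9.67) = 1.225 kg/m³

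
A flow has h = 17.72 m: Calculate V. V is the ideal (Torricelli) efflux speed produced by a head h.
Formula: V = \sqrt{2 g h}
V = √(2·9.81·17.72) = 18.65 m/s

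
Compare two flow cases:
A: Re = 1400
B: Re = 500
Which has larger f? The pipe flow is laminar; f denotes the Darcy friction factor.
f(A) = 0.04571, f(B) = 0.128. Answer: B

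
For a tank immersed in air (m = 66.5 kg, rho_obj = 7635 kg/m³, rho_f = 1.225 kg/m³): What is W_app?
Formula: W_{app} = mg\left(1 - \frac{\rho_f}{\rho_{obj}}\right)
W_app = 66.5·9.81·(1 − 1.225/7635) = 652.3 N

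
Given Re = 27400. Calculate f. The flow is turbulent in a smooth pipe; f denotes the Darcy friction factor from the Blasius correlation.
Formula: f = \frac{0.316}{Re^{0.25}}
f = 0.316/27400^0.25 = 0.02456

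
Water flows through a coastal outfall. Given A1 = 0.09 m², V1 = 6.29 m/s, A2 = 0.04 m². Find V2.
Formula: V_2 = \frac{A_1 V_1}{A_2}
V2 = 0.09·6.29/0.04 = 14.15 m/s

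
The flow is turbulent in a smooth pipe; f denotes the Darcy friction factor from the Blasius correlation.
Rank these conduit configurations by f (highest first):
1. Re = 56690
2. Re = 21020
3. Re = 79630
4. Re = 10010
Case 1: f = 0.02048
Case 2: f = 0.02624
Case 3: f = 0.01881
Case 4: f = 0.03159
Ranking (highest first): 4, 2, 1, 3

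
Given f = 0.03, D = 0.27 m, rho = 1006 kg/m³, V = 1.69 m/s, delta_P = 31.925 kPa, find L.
Formula: \Delta P = f \frac{L}{D} \frac{\rho V^2}{2}
Substituting knowns: 31.925 = 0.03·(L/0.27)·0.5·1006·1.69²/1000
Solving for L: L = (31.925·1000)·0.27/(0.03·0.5·1006·1.69²) = 200 m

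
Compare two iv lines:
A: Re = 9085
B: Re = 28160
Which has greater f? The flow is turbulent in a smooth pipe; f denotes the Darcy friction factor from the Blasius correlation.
f(A) = 0.03237, f(B) = 0.02439. Answer: A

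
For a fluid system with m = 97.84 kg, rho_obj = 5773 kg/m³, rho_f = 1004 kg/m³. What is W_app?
Formula: W_{app} = mg\left(1 - \frac{\rho_f}{\rho_{obj}}\right)
W_app = 97.84·9.81·(1 − 1004/5773) = 792.9 N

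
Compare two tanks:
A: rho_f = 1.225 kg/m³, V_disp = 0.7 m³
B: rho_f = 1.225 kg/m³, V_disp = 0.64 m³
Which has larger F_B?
F_B(A) = 8.412 N, F_B(B) = 7.691 N. Answer: A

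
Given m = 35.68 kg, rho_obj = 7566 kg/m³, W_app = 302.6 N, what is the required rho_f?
Formula: W_{app} = mg\left(1 - \frac{\rho_f}{\rho_{obj}}\right)
Substituting knowns: 302.6 = 35.68·9.81·(1 − rho_f/7566)
Solving for rho_f: rho_f = 7566·(1 − 302.6/(35.68·9.81)) = 1025 kg/m³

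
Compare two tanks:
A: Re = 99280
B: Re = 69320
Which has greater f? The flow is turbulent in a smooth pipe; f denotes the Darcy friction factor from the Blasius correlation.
f(A) = 0.0178, f(B) = 0.01947. Answer: B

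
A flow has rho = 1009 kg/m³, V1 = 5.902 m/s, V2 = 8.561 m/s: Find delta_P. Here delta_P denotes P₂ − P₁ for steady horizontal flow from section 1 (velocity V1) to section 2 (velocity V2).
Formula: \Delta P = \frac{1}{2} \rho (V_1^2 - V_2^2)
delta_P = 0.5·1009·(5.902² − 8.561²)/1000 = -19.4 kPa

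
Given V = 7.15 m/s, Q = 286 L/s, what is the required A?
Formula: Q = A V
Substituting knowns: 286 = A·7.15·1000
Solving for A: A = (286/1000)/7.15 = 0.04 m²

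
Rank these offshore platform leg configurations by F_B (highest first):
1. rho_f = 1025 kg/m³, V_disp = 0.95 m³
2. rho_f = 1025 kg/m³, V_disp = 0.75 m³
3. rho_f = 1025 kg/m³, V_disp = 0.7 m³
Case 1: F_B = 9552 N
Case 2: F_B = 7541 N
Case 3: F_B = 7039 N
Ranking (highest first): 1, 2, 3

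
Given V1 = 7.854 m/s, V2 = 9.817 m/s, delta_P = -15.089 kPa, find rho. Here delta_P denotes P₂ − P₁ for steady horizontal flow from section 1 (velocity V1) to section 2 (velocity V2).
Formula: \Delta P = \frac{1}{2} \rho (V_1^2 - V_2^2)
Substituting knowns: -15.089 = 0.5·rho·(7.854² − 9.817²)/1000
Solving for rho: rho = 2·(-15.089·1000)/(7.854² − 9.817²) = 870 kg/m³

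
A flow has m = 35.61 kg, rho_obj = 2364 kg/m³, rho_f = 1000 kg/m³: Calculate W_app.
Formula: W_{app} = mg\left(1 - \frac{\rho_f}{\rho_{obj}}\right)
W_app = 35.61·9.81·(1 − 1000/2364) = 201.6 N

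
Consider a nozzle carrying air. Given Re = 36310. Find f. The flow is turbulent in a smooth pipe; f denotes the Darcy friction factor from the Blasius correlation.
Formula: f = \frac{0.316}{Re^{0.25}}
f = 0.316/36310^0.25 = 0.02289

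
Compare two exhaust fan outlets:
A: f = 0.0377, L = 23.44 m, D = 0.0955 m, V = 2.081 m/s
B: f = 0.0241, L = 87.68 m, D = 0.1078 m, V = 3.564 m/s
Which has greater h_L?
h_L(A) = 2.042 m, h_L(B) = 12.69 m. Answer: B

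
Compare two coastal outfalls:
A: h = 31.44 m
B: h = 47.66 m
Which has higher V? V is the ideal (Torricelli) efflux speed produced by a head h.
V(A) = 24.84 m/s, V(B) = 30.58 m/s. Answer: B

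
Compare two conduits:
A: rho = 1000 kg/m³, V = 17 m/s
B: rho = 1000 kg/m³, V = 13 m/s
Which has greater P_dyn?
P_dyn(A) = 144.5 kPa, P_dyn(B) = 84.5 kPa. Answer: A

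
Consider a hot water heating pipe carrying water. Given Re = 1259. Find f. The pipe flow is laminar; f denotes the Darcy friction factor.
Formula: f = \frac{64}{Re}
f = 64/1259 = 0.05083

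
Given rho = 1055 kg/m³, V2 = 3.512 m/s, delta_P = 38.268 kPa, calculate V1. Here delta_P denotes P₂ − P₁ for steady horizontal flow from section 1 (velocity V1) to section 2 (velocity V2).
Formula: \Delta P = \frac{1}{2} \rho (V_1^2 - V_2^2)
Substituting knowns: 38.268 = 0.5·1055·(V1² − 3.512²)/1000
Solving for V1: V1 = √(3.512² + 2·(38.268·1000)/1055) = 9.213 m/s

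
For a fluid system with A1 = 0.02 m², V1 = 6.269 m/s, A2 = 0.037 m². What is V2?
Formula: V_2 = \frac{A_1 V_1}{A_2}
V2 = 0.02·6.269/0.037 = 3.389 m/s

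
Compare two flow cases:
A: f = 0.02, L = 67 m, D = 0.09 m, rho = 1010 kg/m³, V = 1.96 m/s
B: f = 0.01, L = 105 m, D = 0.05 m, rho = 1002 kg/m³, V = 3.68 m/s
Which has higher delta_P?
delta_P(A) = 28.88 kPa, delta_P(B) = 142.5 kPa. Answer: B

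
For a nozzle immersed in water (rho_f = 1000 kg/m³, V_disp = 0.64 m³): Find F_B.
Formula: F_B = \rho_f g V_{disp}
F_B = 1000·9.81·0.64 = 6278 N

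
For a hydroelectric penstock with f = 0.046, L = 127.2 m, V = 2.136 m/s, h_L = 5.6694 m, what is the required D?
Formula: h_L = f \frac{L}{D} \frac{V^2}{2g}
Substituting knowns: 5.6694 = 0.046·(127.2/D)·2.136²/(2·9.81)
Solving for D: D = 0.046·127.2·2.136²/(2·9.81·5.6694) = 0.24 m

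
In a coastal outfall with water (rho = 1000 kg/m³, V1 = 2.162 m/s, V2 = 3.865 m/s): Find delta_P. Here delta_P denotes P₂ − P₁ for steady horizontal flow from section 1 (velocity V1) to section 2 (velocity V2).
Formula: \Delta P = \frac{1}{2} \rho (V_1^2 - V_2^2)
delta_P = 0.5·1000·(2.162² − 3.865²)/1000 = -5.132 kPa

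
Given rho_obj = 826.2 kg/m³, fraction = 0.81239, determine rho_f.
Formula: f_{sub} = \frac{\rho_{obj}}{\rho_f}
Substituting knowns: 0.81239 = 826.2/rho_f
Solving for rho_f: rho_f = 826.2/0.81239 = 1017 kg/m³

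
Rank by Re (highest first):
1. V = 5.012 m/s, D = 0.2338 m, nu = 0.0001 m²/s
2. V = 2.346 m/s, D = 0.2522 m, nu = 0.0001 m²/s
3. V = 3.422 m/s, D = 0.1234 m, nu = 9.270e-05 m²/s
Case 1: Re = 11718
Case 2: Re = 5917
Case 3: Re = 4555
Ranking (highest first): 1, 2, 3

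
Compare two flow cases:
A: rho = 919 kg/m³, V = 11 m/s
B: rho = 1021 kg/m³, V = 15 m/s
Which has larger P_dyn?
P_dyn(A) = 55.6 kPa, P_dyn(B) = 114.9 kPa. Answer: B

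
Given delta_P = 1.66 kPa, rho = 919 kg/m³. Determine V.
Formula: V = \sqrt{\frac{2 \Delta P}{\rho}}
V = √(2·(1.66·1000)/919) = 1.901 m/s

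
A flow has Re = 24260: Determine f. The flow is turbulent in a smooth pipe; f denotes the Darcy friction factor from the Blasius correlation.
Formula: f = \frac{0.316}{Re^{0.25}}
f = 0.316/24260^0.25 = 0.02532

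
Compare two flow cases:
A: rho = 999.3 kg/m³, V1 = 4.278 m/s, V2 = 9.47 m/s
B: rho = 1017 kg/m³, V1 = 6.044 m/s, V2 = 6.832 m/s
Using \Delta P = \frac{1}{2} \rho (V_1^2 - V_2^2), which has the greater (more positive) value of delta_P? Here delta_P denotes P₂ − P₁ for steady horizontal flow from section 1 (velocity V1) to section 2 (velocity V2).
delta_P(A) = -35.66 kPa, delta_P(B) = -5.159 kPa. Answer: B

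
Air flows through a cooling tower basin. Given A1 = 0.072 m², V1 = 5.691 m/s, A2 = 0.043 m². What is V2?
Formula: V_2 = \frac{A_1 V_1}{A_2}
V2 = 0.072·5.691/0.043 = 9.529 m/s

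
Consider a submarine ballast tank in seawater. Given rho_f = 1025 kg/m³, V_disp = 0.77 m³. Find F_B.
Formula: F_B = \rho_f g V_{disp}
F_B = 1025·9.81·0.77 = 7743 N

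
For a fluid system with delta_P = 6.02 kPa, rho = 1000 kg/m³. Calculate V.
Formula: V = \sqrt{\frac{2 \Delta P}{\rho}}
V = √(2·(6.02·1000)/1000) = 3.47 m/s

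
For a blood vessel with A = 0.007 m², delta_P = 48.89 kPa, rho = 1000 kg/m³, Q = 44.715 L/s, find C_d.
Formula: Q = C_d A \sqrt{\frac{2 \Delta P}{\rho}}
Substituting knowns: 44.715 = C_d·0.007·√(2·(48.89·1000)/1000)·1000
Solving for C_d: C_d = (44.715/1000)/(0.007·√(2·(48.89·1000)/1000)) = 0.646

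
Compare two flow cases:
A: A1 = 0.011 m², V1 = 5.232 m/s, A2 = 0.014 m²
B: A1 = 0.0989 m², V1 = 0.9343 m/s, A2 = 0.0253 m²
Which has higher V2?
V2(A) = 4.111 m/s, V2(B) = 3.652 m/s. Answer: A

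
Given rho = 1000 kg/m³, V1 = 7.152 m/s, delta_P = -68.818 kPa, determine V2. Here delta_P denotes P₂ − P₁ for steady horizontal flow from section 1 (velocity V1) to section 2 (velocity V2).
Formula: \Delta P = \frac{1}{2} \rho (V_1^2 - V_2^2)
Substituting knowns: -68.818 = 0.5·1000·(7.152² − V2²)/1000
Solving for V2: V2 = √(7.152² − 2·(-68.818·1000)/1000) = 13.74 m/s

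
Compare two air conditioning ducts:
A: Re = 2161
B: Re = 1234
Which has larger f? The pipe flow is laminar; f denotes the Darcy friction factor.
f(A) = 0.02962, f(B) = 0.05186. Answer: B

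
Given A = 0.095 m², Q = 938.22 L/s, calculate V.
Formula: Q = A V
Substituting knowns: 938.22 = 0.095·V·1000
Solving for V: V = (938.22/1000)/0.095 = 9.876 m/s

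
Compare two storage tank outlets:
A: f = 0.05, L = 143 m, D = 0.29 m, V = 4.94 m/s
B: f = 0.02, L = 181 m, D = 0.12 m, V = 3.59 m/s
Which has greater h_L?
h_L(A) = 30.67 m, h_L(B) = 19.82 m. Answer: A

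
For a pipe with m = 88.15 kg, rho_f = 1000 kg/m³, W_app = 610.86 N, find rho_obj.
Formula: W_{app} = mg\left(1 - \frac{\rho_f}{\rho_{obj}}\right)
Substituting knowns: 610.86 = 88.15·9.81·(1 − 1000/rho_obj)
Solving for rho_obj: rho_obj = 1000/(1 − 610.86/(88.15·9.81)) = 3406 kg/m³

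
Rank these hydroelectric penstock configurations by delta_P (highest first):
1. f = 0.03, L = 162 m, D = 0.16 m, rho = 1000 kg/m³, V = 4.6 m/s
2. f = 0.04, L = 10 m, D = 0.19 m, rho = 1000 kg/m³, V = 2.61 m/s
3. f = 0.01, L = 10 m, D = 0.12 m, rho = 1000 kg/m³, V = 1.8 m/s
Case 1: delta_P = 321.4 kPa
Case 2: delta_P = 7.171 kPa
Case 3: delta_P = 1.35 kPa
Ranking (highest first): 1, 2, 3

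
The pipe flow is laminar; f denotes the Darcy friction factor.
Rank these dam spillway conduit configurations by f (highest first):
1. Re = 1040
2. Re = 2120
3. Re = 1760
Case 1: f = 0.06154
Case 2: f = 0.03019
Case 3: f = 0.03636
Ranking (highest first): 1, 3, 2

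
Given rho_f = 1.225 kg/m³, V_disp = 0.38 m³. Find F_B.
Formula: F_B = \rho_f g V_{disp}
F_B = 1.225·9.81·0.38 = 4.567 N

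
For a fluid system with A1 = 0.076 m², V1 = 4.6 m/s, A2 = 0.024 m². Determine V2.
Formula: V_2 = \frac{A_1 V_1}{A_2}
V2 = 0.076·4.6/0.024 = 14.57 m/s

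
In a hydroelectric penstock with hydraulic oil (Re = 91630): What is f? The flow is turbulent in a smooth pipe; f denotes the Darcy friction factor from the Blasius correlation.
Formula: f = \frac{0.316}{Re^{0.25}}
f = 0.316/91630^0.25 = 0.01816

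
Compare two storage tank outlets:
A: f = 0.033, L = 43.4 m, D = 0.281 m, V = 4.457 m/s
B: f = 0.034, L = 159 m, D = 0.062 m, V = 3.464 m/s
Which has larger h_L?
h_L(A) = 5.16 m, h_L(B) = 53.33 m. Answer: B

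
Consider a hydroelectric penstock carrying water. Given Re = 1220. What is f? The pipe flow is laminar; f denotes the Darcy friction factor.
Formula: f = \frac{64}{Re}
f = 64/1220 = 0.05246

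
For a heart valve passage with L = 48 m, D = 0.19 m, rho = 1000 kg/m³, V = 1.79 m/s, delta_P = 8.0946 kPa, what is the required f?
Formula: \Delta P = f \frac{L}{D} \frac{\rho V^2}{2}
Substituting knowns: 8.0946 = f·(48/0.19)·0.5·1000·1.79²/1000
Solving for f: f = (8.0946·1000)/((48/0.19)·0.5·1000·1.79²) = 0.02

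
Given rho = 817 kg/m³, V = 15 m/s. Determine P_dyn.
Formula: P_{dyn} = \frac{1}{2} \rho V^2
P_dyn = 0.5·817·15²/1000 = 91.91 kPa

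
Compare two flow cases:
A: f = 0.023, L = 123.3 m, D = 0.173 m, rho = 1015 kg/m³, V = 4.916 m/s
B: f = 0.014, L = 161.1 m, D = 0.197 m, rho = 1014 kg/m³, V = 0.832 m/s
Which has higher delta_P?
delta_P(A) = 201.1 kPa, delta_P(B) = 4.018 kPa. Answer: A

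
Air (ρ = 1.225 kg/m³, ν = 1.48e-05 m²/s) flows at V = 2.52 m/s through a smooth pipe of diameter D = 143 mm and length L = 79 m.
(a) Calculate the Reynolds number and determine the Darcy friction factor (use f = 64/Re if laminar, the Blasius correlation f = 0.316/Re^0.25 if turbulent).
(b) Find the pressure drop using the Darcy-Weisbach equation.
(a) Re = V·D/ν = 2.52·0.143/1.48e-05 = 24349 → turbulent (Re > 4000); f = 0.316/Re^0.25 = 0.316/24349^0.25 = 0.025297
(b) Darcy-Weisbach: ΔP = f·(L/D)·½ρV²/1000 = 0.025297·(79/0.143)·½·1.225·2.52²/1000 = 0.05436 kPa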